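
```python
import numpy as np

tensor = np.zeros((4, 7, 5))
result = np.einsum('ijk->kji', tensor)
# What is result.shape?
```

(5, 7, 4)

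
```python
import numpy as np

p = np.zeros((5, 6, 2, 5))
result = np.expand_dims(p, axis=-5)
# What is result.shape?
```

(1, 5, 6, 2, 5)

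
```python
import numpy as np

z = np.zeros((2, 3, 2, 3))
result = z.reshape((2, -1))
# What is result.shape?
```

(2, 18)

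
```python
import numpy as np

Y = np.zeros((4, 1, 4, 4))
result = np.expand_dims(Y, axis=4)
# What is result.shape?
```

(4, 1, 4, 4, 1)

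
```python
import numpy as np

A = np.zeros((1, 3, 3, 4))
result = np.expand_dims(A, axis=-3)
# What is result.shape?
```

(1, 3, 1, 3, 4)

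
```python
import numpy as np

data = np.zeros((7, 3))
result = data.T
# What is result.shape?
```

(3, 7)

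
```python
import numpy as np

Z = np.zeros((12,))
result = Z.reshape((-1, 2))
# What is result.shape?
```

(6, 2)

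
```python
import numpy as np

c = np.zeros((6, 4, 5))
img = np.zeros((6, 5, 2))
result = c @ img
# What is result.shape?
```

(6, 4, 2)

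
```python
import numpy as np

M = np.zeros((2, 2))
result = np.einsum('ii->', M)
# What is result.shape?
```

()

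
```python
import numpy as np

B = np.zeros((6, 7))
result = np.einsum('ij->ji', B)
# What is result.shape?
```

(7, 6)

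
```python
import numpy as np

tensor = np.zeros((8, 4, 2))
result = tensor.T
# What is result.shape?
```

(2, 4, 8)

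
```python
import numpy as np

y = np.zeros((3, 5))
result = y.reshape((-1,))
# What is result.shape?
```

(15,)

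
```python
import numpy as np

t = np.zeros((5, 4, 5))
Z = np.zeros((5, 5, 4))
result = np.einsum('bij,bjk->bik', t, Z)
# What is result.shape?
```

(5, 4, 4)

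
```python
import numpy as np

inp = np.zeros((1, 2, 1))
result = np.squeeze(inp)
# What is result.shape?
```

(2,)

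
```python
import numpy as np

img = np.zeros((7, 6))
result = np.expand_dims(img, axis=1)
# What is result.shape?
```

(7, 1, 6)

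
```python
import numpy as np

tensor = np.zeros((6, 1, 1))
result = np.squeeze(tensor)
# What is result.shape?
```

(6,)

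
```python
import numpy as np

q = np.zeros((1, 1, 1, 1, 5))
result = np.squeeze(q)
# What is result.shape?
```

(5,)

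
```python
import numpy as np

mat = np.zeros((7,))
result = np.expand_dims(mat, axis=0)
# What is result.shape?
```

(1, 7)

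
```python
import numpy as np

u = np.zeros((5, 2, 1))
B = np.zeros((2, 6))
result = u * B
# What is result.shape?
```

(5, 2, 6)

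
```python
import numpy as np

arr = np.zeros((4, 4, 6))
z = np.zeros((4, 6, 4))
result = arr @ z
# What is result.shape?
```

(4, 4, 4)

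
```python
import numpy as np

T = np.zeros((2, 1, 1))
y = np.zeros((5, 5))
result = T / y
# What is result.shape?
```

(2, 5, 5)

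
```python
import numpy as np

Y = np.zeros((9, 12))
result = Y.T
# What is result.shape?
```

(12, 9)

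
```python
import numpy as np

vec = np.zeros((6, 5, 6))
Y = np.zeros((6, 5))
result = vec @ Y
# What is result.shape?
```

(6, 5, 5)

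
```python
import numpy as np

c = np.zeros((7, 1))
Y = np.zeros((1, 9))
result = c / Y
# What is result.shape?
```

(7, 9)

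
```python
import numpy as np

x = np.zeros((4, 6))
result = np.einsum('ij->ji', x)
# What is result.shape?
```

(6, 4)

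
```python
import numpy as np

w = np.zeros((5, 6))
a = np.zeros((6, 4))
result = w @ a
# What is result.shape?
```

(5, 4)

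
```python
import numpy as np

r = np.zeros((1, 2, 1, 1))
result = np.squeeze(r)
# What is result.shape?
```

(2,)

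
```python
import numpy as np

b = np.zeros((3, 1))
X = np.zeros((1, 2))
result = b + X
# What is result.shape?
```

(3, 2)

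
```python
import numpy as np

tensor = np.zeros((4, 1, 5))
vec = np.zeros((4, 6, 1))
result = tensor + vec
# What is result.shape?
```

(4, 6, 5)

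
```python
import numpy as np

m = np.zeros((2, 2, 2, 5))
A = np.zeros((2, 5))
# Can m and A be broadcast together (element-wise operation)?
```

Yes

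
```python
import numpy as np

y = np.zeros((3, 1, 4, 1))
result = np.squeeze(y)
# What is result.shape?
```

(3, 4)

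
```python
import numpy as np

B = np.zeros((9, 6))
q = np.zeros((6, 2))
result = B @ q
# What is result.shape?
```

(9, 2)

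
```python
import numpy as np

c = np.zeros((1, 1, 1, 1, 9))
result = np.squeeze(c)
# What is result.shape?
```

(9,)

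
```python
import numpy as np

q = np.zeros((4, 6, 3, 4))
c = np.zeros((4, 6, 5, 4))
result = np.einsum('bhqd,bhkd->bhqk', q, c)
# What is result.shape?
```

(4, 6, 3, 5)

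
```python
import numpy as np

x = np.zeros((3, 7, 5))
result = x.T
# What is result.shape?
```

(5, 7, 3)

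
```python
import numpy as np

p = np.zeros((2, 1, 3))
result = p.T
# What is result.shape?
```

(3, 1, 2)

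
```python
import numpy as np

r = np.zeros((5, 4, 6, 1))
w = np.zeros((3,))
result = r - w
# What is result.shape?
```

(5, 4, 6, 3)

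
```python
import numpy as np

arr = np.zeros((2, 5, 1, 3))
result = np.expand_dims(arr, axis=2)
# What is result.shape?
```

(2, 5, 1, 1, 3)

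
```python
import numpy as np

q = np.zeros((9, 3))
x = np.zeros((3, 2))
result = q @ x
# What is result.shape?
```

(9, 2)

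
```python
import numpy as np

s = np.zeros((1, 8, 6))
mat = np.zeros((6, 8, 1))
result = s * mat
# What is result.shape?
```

(6, 8, 6)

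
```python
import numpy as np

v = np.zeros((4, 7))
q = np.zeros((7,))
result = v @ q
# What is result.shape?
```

(4,)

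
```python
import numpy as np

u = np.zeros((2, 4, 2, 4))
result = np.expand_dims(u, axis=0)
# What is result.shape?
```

(1, 2, 4, 2, 4)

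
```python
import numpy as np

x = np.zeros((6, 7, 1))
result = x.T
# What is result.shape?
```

(1, 7, 6)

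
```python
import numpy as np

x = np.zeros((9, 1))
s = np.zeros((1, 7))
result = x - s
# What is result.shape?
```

(9, 7)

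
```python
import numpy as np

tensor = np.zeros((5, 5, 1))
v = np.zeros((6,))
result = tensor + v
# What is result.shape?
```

(5, 5, 6)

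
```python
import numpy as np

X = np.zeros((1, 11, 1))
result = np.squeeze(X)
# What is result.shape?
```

(11,)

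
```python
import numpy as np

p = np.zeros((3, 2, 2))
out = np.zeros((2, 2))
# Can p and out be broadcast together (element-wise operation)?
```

Yes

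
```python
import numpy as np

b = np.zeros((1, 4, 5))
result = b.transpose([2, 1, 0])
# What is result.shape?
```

(5, 4, 1)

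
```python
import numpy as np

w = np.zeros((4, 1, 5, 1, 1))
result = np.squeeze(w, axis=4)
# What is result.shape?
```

(4, 1, 5, 1)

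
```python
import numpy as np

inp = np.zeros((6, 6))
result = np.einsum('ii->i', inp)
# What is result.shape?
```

(6,)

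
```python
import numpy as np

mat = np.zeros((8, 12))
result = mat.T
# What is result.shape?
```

(12, 8)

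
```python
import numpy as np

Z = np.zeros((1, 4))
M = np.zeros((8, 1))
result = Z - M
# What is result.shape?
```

(8, 4)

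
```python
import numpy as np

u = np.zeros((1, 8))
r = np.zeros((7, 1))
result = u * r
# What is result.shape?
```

(7, 8)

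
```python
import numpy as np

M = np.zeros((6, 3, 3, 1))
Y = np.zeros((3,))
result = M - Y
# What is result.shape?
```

(6, 3, 3, 3)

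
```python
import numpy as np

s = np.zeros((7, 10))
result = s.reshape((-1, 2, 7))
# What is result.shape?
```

(5, 2, 7)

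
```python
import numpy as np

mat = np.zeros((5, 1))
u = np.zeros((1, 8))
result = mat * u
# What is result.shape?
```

(5, 8)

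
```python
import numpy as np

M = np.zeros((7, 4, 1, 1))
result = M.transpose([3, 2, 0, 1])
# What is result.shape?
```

(1, 1, 7, 4)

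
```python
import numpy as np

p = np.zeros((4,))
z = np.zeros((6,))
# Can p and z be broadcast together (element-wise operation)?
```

No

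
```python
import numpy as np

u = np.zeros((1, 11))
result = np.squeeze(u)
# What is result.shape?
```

(11,)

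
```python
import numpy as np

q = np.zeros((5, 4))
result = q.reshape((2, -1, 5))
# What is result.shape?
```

(2, 2, 5)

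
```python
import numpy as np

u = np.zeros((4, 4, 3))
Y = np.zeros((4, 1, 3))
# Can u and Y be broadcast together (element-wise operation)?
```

Yes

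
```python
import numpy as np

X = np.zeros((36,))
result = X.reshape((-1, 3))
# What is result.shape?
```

(12, 3)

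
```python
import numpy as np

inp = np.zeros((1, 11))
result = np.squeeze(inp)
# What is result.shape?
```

(11,)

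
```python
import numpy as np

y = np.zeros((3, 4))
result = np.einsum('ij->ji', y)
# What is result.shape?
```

(4, 3)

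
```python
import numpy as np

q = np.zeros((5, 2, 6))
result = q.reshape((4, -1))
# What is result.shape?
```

(4, 15)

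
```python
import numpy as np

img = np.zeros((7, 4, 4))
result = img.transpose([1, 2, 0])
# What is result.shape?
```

(4, 4, 7)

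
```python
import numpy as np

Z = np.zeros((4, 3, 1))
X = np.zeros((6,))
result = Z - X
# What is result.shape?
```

(4, 3, 6)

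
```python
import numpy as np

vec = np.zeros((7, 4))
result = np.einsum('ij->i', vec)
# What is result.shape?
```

(7,)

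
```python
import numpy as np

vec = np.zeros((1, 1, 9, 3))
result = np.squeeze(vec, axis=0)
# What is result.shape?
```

(1, 9, 3)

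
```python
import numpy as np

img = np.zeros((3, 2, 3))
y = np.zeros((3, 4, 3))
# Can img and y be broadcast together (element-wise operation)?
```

No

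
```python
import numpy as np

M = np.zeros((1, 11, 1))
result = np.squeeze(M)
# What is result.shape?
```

(11,)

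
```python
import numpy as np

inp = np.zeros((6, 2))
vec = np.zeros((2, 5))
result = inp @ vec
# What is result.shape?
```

(6, 5)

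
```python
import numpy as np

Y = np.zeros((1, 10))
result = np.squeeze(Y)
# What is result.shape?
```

(10,)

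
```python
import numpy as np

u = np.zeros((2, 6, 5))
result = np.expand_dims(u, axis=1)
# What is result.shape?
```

(2, 1, 6, 5)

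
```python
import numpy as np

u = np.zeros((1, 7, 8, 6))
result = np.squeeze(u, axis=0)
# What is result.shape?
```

(7, 8, 6)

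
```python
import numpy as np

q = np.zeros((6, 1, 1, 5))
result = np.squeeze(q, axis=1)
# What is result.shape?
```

(6, 1, 5)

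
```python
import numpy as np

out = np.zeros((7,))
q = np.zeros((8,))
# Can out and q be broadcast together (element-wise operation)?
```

No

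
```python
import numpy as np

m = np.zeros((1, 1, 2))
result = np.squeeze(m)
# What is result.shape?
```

(2,)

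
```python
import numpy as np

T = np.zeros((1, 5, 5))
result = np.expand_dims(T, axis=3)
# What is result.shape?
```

(1, 5, 5, 1)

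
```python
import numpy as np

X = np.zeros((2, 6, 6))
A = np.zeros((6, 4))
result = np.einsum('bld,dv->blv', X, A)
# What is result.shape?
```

(2, 6, 4)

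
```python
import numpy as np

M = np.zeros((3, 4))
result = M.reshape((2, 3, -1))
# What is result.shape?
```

(2, 3, 2)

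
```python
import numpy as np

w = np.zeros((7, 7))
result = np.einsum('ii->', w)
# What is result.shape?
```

()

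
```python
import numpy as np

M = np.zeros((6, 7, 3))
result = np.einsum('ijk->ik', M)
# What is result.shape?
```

(6, 3)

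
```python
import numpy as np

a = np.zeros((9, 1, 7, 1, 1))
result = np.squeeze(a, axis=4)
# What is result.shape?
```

(9, 1, 7, 1)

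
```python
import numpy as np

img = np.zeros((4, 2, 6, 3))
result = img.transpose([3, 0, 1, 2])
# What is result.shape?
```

(3, 4, 2, 6)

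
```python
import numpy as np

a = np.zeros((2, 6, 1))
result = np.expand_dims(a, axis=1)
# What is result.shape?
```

(2, 1, 6, 1)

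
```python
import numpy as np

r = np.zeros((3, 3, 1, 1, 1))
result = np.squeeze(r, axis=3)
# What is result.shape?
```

(3, 3, 1, 1)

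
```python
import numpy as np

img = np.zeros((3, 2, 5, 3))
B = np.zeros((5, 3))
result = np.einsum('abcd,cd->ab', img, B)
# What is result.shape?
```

(3, 2)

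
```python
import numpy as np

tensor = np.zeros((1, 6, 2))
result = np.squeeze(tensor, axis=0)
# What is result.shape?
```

(6, 2)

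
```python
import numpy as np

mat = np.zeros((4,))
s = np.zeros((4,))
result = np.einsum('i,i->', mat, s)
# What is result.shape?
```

()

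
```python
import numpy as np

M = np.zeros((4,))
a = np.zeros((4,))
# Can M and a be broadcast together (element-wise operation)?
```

Yes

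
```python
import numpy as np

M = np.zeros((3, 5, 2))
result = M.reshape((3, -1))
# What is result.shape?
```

(3, 10)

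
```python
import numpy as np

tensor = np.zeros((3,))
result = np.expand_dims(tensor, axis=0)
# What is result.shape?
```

(1, 3)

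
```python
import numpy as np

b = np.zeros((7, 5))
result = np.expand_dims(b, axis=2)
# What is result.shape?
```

(7, 5, 1)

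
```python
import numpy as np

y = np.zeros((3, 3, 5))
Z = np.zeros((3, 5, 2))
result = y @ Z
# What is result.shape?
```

(3, 3, 2)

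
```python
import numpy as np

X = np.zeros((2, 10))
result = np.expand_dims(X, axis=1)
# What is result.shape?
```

(2, 1, 10)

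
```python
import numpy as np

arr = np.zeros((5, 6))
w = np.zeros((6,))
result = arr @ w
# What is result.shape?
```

(5,)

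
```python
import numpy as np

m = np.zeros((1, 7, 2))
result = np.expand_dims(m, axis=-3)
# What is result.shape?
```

(1, 1, 7, 2)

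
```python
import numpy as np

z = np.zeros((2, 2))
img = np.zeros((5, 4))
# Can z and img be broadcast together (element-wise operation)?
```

No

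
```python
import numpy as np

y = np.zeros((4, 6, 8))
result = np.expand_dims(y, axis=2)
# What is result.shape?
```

(4, 6, 1, 8)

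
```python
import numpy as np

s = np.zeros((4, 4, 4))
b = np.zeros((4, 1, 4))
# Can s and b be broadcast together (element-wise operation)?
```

Yes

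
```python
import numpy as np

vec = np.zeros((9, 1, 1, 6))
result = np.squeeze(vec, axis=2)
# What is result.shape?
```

(9, 1, 6)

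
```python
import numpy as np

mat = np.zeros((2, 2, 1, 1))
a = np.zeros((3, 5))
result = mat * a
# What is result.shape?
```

(2, 2, 3, 5)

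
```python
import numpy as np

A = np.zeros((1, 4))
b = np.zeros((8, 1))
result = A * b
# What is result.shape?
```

(8, 4)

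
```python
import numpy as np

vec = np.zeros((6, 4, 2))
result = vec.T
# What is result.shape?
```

(2, 4, 6)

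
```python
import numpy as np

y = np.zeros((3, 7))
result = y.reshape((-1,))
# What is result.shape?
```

(21,)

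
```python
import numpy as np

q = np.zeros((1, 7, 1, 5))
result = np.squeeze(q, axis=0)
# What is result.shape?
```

(7, 1, 5)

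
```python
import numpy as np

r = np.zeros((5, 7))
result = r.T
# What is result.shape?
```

(7, 5)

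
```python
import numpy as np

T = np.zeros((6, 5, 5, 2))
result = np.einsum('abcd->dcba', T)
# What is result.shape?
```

(2, 5, 5, 6)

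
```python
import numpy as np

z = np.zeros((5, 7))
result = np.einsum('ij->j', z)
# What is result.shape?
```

(7,)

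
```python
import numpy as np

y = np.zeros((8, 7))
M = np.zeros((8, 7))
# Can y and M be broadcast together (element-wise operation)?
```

Yes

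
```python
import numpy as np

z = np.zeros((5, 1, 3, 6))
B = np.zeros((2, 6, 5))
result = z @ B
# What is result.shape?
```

(5, 2, 3, 5)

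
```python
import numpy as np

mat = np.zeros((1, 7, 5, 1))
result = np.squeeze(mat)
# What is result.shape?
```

(7, 5)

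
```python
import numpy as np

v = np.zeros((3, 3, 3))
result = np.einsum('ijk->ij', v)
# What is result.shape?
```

(3, 3)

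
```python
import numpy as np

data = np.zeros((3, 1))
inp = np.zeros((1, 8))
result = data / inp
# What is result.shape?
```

(3, 8)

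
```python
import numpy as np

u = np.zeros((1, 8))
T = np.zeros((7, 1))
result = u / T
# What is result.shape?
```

(7, 8)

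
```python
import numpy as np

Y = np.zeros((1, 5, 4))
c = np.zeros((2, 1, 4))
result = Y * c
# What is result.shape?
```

(2, 5, 4)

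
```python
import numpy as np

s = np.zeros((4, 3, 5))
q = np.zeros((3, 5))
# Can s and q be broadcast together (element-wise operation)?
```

Yes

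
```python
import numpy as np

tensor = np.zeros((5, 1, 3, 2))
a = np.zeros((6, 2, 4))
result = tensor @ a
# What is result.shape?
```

(5, 6, 3, 4)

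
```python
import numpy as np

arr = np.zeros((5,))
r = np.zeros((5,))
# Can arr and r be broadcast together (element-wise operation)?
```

Yes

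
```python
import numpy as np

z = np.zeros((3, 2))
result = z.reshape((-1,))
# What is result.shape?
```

(6,)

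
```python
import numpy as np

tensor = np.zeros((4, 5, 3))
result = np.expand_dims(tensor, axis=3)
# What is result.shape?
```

(4, 5, 3, 1)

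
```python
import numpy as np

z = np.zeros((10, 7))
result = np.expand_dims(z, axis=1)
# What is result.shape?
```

(10, 1, 7)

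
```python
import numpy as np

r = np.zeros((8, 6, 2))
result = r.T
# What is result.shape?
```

(2, 6, 8)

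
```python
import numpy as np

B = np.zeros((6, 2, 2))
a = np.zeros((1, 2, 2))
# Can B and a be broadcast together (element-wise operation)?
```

Yes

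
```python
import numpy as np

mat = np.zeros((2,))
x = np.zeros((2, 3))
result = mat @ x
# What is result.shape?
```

(3,)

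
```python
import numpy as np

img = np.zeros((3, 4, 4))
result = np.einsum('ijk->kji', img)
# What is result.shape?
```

(4, 4, 3)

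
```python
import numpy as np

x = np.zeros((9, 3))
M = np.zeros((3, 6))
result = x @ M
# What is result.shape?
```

(9, 6)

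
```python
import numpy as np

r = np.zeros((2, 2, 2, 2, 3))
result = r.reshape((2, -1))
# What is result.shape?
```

(2, 24)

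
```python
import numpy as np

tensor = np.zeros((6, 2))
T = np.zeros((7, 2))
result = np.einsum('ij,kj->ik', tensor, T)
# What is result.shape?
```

(6, 7)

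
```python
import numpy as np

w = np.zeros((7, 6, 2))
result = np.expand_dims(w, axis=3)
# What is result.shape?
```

(7, 6, 2, 1)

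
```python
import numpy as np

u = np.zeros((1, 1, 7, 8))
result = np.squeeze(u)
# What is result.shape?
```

(7, 8)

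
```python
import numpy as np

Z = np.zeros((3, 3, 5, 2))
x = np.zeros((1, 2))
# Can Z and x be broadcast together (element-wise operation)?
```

Yes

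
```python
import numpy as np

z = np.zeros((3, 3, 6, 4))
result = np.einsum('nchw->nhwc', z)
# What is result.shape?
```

(3, 6, 4, 3)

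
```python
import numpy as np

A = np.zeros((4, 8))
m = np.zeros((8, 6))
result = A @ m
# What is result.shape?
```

(4, 6)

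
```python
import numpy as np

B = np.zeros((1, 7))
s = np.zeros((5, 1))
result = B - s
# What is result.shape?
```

(5, 7)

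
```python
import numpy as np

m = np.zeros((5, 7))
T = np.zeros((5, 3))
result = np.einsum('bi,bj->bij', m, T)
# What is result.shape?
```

(5, 7, 3)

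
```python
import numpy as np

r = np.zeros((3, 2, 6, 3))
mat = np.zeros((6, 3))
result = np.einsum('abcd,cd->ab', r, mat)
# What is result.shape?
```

(3, 2)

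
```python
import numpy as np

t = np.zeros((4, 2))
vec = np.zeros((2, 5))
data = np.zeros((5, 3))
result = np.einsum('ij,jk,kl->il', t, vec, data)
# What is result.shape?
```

(4, 3)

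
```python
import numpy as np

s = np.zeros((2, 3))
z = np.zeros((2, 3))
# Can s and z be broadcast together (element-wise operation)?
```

Yes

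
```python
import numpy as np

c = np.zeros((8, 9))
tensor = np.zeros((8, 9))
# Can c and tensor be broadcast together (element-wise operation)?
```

Yes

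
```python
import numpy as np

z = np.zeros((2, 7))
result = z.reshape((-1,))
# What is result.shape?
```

(14,)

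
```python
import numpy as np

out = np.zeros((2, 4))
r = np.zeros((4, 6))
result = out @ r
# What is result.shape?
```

(2, 6)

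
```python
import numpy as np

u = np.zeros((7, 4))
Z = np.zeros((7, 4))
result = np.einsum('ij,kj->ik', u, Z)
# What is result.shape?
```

(7, 7)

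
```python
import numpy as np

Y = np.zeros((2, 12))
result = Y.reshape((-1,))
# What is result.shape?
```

(24,)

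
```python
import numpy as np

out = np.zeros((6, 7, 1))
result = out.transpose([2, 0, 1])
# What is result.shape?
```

(1, 6, 7)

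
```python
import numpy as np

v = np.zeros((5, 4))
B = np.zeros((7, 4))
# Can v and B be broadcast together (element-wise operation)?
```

No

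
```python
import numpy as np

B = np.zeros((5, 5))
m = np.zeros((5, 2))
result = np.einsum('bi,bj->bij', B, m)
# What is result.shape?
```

(5, 5, 2)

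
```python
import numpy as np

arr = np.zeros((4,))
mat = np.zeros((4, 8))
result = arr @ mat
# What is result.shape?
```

(8,)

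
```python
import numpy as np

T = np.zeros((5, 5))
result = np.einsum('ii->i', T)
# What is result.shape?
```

(5,)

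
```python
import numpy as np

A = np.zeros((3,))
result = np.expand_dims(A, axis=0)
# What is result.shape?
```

(1, 3)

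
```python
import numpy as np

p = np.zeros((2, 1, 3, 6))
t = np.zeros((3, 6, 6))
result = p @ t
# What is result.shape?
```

(2, 3, 3, 6)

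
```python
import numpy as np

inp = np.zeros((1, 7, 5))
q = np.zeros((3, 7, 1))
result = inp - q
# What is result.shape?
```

(3, 7, 5)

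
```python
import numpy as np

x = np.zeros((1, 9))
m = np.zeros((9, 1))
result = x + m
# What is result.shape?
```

(9, 9)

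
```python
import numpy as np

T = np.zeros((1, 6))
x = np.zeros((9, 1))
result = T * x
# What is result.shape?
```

(9, 6)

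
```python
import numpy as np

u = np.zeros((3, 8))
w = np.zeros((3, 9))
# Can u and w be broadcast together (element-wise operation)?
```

No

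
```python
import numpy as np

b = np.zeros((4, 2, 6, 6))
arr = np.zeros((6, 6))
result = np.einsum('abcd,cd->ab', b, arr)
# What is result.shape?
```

(4, 2)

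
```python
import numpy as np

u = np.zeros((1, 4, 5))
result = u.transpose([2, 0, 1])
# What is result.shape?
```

(5, 1, 4)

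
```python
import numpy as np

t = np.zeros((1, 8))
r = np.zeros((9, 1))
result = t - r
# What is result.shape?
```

(9, 8)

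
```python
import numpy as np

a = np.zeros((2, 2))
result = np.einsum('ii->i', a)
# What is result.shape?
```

(2,)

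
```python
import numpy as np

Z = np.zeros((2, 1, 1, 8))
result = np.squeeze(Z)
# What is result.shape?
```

(2, 8)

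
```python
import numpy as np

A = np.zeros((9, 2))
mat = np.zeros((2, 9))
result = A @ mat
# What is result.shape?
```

(9, 9)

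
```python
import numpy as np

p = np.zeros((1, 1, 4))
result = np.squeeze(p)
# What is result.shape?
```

(4,)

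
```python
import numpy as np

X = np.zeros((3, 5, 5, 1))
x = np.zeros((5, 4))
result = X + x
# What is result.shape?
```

(3, 5, 5, 4)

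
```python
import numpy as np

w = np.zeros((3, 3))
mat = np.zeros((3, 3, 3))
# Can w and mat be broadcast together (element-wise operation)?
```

Yes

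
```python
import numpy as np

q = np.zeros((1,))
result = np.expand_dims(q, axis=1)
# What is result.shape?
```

(1, 1)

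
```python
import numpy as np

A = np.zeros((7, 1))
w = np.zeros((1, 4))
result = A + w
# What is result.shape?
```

(7, 4)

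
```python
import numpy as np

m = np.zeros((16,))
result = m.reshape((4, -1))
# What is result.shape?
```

(4, 4)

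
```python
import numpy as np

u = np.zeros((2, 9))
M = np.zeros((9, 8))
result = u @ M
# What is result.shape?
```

(2, 8)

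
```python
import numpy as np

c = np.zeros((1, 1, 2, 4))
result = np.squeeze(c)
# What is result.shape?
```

(2, 4)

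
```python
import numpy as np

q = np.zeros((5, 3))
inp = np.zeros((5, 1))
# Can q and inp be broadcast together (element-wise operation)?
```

Yes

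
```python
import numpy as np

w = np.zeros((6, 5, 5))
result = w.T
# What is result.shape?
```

(5, 5, 6)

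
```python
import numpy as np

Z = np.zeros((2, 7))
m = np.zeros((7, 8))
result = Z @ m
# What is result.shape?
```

(2, 8)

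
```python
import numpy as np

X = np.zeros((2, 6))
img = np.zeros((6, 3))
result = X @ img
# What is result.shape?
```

(2, 3)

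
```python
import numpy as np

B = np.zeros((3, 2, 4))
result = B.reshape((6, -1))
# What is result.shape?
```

(6, 4)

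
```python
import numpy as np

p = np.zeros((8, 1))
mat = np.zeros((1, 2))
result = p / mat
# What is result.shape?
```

(8, 2)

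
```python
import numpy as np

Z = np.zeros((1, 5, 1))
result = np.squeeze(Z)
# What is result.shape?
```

(5,)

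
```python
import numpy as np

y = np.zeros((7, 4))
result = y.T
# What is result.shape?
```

(4, 7)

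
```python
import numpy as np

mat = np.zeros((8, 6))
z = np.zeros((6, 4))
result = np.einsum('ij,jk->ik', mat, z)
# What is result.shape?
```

(8, 4)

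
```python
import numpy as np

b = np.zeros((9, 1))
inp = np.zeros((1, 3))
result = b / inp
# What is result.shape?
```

(9, 3)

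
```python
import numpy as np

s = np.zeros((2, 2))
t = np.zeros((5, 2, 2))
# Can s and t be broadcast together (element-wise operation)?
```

Yes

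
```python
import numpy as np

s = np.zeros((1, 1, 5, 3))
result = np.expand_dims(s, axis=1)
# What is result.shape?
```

(1, 1, 1, 5, 3)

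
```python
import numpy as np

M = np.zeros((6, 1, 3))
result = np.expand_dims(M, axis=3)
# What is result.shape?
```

(6, 1, 3, 1)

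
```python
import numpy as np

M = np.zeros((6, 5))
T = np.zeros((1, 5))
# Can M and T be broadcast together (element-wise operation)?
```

Yes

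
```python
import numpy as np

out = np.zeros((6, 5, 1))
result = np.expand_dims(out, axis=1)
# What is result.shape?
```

(6, 1, 5, 1)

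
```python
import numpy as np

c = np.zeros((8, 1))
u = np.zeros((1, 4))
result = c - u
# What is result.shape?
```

(8, 4)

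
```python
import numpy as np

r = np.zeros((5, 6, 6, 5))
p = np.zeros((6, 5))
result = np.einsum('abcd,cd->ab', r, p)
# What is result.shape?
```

(5, 6)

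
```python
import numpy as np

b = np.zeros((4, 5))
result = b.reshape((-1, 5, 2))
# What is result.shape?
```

(2, 5, 2)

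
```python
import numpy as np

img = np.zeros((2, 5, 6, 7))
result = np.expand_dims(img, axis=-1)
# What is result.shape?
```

(2, 5, 6, 7, 1)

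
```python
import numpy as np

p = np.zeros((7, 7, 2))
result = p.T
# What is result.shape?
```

(2, 7, 7)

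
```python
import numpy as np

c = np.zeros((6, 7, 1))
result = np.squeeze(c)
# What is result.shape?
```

(6, 7)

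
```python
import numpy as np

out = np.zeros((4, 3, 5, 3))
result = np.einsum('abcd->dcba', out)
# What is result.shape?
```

(3, 5, 3, 4)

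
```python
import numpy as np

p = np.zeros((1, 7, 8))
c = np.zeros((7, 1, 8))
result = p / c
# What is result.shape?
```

(7, 7, 8)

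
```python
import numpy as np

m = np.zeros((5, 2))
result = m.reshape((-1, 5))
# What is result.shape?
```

(2, 5)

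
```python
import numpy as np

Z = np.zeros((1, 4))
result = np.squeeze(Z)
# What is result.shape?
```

(4,)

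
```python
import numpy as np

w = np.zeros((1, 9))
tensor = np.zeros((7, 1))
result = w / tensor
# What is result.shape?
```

(7, 9)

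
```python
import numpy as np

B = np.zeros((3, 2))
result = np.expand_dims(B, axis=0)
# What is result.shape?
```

(1, 3, 2)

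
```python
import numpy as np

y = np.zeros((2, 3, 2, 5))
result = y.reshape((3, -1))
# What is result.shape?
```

(3, 20)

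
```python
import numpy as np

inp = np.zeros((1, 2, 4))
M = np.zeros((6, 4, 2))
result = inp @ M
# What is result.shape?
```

(6, 2, 2)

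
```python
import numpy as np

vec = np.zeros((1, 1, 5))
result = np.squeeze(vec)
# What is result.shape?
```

(5,)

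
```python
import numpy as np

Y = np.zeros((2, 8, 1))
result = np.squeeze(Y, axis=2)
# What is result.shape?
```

(2, 8)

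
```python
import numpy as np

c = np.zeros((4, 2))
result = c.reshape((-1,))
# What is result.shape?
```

(8,)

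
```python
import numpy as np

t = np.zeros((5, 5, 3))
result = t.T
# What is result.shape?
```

(3, 5, 5)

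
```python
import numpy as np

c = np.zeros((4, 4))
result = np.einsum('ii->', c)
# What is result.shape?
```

()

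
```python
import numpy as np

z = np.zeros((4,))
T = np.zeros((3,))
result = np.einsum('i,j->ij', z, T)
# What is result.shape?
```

(4, 3)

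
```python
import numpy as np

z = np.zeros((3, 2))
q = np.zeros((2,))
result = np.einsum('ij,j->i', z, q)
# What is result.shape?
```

(3,)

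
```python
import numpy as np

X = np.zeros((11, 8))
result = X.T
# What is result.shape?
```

(8, 11)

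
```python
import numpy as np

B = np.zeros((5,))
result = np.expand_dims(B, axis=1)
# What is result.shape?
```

(5, 1)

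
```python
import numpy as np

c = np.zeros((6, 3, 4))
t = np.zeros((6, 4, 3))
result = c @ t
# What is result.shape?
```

(6, 3, 3)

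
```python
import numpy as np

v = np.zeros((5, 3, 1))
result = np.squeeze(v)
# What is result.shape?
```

(5, 3)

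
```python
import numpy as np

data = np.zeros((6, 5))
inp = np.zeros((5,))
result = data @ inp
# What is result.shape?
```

(6,)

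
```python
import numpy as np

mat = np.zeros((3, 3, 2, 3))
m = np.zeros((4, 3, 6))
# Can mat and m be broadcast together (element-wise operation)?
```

No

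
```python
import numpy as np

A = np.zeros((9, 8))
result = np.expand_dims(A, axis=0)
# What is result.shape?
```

(1, 9, 8)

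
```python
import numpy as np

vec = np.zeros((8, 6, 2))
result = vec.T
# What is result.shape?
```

(2, 6, 8)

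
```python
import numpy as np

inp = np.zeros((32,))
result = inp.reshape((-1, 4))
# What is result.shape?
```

(8, 4)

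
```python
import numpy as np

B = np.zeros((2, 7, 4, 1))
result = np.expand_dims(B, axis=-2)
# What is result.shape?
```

(2, 7, 4, 1, 1)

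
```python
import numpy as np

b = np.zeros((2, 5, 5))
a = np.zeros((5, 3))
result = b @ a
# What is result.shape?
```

(2, 5, 3)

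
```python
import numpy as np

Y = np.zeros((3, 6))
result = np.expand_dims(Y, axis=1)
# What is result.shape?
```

(3, 1, 6)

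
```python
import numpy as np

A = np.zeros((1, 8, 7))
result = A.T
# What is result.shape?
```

(7, 8, 1)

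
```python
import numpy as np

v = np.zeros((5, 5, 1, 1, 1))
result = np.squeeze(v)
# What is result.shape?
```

(5, 5)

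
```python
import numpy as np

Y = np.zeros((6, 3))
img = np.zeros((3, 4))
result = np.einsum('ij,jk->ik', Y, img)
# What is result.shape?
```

(6, 4)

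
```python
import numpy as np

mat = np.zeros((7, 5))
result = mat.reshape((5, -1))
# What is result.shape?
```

(5, 7)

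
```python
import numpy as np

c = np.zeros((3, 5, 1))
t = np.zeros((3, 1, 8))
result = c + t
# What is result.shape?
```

(3, 5, 8)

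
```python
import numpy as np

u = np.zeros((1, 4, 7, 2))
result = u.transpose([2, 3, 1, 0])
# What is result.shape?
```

(7, 2, 4, 1)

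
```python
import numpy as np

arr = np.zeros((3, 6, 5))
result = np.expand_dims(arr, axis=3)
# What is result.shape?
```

(3, 6, 5, 1)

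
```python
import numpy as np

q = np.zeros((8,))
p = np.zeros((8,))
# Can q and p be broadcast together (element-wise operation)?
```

Yes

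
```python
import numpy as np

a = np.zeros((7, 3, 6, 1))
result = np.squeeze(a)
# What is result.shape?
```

(7, 3, 6)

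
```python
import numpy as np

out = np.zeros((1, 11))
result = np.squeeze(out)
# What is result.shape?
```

(11,)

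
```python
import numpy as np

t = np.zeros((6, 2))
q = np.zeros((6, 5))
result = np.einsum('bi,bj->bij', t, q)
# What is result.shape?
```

(6, 2, 5)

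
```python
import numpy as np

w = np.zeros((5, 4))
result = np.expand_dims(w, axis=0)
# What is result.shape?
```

(1, 5, 4)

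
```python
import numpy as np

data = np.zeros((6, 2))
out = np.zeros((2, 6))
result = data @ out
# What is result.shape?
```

(6, 6)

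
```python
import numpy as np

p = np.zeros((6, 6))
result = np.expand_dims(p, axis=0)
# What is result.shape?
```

(1, 6, 6)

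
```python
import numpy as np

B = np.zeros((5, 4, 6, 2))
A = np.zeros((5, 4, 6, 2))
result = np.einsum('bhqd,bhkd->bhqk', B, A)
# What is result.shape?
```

(5, 4, 6, 6)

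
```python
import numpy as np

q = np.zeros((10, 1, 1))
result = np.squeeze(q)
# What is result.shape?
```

(10,)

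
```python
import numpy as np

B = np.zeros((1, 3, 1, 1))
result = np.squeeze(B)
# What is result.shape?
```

(3,)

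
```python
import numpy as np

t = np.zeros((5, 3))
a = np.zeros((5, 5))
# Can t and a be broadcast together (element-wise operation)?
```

No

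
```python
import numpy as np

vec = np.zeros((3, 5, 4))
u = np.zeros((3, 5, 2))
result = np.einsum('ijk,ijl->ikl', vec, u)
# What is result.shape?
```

(3, 4, 2)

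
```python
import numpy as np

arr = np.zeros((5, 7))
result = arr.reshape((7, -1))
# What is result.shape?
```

(7, 5)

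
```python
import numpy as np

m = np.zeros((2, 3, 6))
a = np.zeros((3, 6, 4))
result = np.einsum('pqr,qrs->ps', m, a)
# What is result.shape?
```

(2, 4)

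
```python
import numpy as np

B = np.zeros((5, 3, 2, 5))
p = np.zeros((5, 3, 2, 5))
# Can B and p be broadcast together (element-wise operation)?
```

Yes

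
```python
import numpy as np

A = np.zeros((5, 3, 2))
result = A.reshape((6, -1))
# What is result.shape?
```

(6, 5)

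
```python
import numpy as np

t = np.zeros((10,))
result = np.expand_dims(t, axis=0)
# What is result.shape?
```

(1, 10)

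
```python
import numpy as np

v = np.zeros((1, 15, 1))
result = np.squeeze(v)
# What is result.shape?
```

(15,)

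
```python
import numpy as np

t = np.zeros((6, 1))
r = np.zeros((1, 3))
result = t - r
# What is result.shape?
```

(6, 3)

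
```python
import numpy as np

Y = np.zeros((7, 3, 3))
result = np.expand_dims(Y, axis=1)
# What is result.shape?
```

(7, 1, 3, 3)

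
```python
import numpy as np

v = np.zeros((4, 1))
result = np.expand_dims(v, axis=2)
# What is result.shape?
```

(4, 1, 1)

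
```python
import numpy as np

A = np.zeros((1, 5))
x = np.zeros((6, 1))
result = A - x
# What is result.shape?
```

(6, 5)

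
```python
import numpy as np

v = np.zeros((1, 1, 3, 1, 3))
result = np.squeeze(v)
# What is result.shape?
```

(3, 3)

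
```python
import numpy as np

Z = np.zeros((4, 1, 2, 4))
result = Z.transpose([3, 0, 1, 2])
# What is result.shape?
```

(4, 4, 1, 2)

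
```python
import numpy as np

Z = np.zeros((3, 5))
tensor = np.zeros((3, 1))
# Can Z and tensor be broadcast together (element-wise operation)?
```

Yes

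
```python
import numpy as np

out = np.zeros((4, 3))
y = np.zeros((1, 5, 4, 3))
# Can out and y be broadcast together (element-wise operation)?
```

Yes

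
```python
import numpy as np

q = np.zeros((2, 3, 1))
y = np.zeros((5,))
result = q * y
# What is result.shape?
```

(2, 3, 5)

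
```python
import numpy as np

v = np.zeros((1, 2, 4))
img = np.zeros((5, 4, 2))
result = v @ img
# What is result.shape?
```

(5, 2, 2)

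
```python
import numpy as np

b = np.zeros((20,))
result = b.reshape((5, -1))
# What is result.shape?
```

(5, 4)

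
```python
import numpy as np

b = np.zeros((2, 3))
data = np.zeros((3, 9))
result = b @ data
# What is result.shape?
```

(2, 9)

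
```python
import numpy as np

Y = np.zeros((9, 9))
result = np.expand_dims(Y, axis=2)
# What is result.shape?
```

(9, 9, 1)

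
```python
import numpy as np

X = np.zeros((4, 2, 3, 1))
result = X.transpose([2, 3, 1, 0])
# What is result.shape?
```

(3, 1, 2, 4)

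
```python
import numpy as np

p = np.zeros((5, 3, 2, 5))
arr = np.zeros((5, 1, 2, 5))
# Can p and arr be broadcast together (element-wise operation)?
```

Yes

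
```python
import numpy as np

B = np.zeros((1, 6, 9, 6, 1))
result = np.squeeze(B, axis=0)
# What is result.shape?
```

(6, 9, 6, 1)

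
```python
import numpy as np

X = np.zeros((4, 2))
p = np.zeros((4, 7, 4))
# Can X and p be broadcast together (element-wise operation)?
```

No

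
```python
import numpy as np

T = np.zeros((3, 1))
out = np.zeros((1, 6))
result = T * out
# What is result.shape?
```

(3, 6)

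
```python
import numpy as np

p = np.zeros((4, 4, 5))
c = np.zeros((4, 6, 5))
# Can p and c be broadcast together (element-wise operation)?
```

No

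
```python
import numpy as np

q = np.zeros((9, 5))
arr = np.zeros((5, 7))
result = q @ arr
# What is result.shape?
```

(9, 7)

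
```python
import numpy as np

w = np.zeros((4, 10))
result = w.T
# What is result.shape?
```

(10, 4)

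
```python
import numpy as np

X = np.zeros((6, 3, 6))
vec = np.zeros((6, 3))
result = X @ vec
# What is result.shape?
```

(6, 3, 3)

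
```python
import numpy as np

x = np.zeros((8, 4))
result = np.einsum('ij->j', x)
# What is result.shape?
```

(4,)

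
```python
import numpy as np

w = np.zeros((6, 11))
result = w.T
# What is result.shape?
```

(11, 6)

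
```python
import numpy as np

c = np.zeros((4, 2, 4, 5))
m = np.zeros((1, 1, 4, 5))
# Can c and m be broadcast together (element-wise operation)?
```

Yes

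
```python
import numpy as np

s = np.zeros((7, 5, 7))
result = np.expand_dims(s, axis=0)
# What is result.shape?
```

(1, 7, 5, 7)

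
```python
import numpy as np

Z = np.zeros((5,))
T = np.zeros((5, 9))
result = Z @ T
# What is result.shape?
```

(9,)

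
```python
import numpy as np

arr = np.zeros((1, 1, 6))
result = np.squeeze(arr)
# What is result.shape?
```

(6,)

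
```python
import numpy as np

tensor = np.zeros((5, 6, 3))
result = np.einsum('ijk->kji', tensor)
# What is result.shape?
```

(3, 6, 5)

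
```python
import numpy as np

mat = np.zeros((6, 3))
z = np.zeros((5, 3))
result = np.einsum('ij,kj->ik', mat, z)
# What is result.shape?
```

(6, 5)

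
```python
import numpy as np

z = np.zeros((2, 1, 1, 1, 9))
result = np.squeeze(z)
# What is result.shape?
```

(2, 9)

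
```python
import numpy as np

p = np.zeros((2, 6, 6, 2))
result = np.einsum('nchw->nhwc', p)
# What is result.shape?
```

(2, 6, 2, 6)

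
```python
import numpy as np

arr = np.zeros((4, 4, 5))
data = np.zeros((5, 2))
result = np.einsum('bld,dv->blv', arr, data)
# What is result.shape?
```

(4, 4, 2)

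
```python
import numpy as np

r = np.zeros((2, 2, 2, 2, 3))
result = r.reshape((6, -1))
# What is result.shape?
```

(6, 8)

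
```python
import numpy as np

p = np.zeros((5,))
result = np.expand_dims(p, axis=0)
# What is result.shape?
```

(1, 5)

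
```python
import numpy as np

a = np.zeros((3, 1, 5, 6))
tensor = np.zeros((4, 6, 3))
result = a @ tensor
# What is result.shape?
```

(3, 4, 5, 3)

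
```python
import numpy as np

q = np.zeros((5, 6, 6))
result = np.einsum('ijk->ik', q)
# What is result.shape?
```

(5, 6)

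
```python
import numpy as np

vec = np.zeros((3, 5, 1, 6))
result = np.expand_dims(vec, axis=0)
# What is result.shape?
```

(1, 3, 5, 1, 6)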